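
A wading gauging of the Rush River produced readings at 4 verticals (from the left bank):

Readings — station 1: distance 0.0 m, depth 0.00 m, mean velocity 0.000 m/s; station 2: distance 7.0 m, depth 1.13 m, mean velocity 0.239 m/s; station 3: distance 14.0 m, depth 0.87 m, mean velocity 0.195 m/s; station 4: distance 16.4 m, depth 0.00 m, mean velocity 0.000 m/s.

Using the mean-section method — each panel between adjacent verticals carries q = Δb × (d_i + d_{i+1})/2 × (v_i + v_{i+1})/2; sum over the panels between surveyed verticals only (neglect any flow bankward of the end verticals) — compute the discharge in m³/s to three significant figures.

Panel 1-2: Δb = 7 m, d̄ = (0.00+1.13)/2 = 0.565, v̄ = (0.000+0.239)/2 = 0.1195 → q = 7×0.565×0.1195 = 0.4726 m³/s
Panel 2-3: Δb = 7 m, d̄ = (1.13+0.87)/2 = 1, v̄ = (0.239+0.195)/2 = 0.217 → q = 7×1×0.217 = 1.519 m³/s
Panel 3-4: Δb = 2.4 m, d̄ = (0.87+0.00)/2 = 0.435, v̄ = (0.195+0.000)/2 = 0.0975 → q = 2.4×0.435×0.0975 = 0.1018 m³/s
Q = Σ q = 2.093 m³/s

2.09 m³/s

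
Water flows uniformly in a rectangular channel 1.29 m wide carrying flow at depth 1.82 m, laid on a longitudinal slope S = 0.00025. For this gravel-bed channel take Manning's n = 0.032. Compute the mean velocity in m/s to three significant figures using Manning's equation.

0.301 m/s

A = b·y = 1.29 × 1.82 = 2.348 m²
P = b + 2y = 1.29 + 2×1.82 = 4.930 m
R = A/P = 2.348/4.930 = 0.4762 m
Q = (1/n)·A·R^(2/3)·S^(1/2) = (1/0.032) × 2.348 × 0.4762^(2/3) × 0.00025^(1/2) = 0.7074 m³/s
V = Q/A = 0.7074/2.348 = 0.3013 m/s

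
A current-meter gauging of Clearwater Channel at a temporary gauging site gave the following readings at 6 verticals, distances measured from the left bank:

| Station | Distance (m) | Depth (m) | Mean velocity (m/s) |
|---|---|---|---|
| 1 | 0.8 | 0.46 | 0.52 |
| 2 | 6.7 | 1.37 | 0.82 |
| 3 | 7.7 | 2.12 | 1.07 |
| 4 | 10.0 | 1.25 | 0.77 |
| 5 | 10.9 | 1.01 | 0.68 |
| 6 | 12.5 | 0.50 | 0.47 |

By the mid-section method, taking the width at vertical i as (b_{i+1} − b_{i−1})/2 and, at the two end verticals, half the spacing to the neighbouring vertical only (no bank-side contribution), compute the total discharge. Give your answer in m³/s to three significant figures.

w_1 = (6.7 − 0.8)/2 = 2.95 m; q_1 = 0.52 × 0.46 × 2.95 = 0.7056 m³/s
w_2 = (7.7 − 0.8)/2 = 3.45 m; q_2 = 0.82 × 1.37 × 3.45 = 3.876 m³/s
w_3 = (10.0 − 6.7)/2 = 1.65 m; q_3 = 1.07 × 2.12 × 1.65 = 3.743 m³/s
w_4 = (10.9 − 7.7)/2 = 1.6 m; q_4 = 0.77 × 1.25 × 1.6 = 1.540 m³/s
w_5 = (12.5 − 10.0)/2 = 1.25 m; q_5 = 0.68 × 1.01 × 1.25 = 0.8585 m³/s
w_6 = (12.5 − 10.9)/2 = 0.8 m; q_6 = 0.47 × 0.50 × 0.8 = 0.1880 m³/s
Q = Σ qᵢ = 10.91 m³/s

10.9 m³/s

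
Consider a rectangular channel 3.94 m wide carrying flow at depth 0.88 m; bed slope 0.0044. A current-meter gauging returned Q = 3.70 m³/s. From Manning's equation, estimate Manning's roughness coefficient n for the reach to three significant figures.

0.0446

A = b·y = 3.94 × 0.88 = 3.467 m²
P = b + 2y = 3.94 + 2×0.88 = 5.700 m
R = A/P = 3.467/5.700 = 0.6083 m
n = (1/Q)·A·R^(2/3)·S^(1/2) = (1/3.70) × 3.467 × 0.7179 × 0.06633 = 0.04462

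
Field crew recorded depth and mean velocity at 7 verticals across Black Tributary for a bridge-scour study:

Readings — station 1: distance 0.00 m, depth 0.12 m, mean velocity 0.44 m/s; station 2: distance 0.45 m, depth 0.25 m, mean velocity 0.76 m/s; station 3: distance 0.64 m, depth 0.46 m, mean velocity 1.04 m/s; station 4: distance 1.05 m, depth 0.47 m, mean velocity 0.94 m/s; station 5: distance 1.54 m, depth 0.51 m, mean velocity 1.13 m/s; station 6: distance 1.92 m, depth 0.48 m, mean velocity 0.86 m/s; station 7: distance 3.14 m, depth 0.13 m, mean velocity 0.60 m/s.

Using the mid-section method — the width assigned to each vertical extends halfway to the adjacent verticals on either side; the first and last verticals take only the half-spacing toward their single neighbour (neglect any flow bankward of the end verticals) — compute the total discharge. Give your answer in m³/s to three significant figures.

w_1 = (0.45 − 0.00)/2 = 0.225 m; q_1 = 0.44 × 0.12 × 0.225 = 0.01188 m³/s
w_2 = (0.64 − 0.00)/2 = 0.32 m; q_2 = 0.76 × 0.25 × 0.32 = 0.06080 m³/s
w_3 = (1.05 − 0.45)/2 = 0.3 m; q_3 = 1.04 × 0.46 × 0.3 = 0.1435 m³/s
w_4 = (1.54 − 0.64)/2 = 0.45 m; q_4 = 0.94 × 0.47 × 0.45 = 0.1988 m³/s
w_5 = (1.92 − 1.05)/2 = 0.435 m; q_5 = 1.13 × 0.51 × 0.435 = 0.2507 m³/s
w_6 = (3.14 − 1.54)/2 = 0.8 m; q_6 = 0.86 × 0.48 × 0.8 = 0.3302 m³/s
w_7 = (3.14 − 1.92)/2 = 0.61 m; q_7 = 0.60 × 0.13 × 0.61 = 0.04758 m³/s
Q = Σ qᵢ = 1.044 m³/s

1.04 m³/s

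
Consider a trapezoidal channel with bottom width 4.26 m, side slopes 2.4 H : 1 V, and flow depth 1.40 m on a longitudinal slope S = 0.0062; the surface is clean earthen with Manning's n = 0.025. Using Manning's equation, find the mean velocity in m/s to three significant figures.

2.99 m/s

A = (b + z·y)·y = (4.26 + 2.4×1.40)×1.40 = 10.67 m²
P = b + 2y√(1+z²) = 4.26 + 2×1.40×√(1+2.4²) = 11.54 m
R = A/P = 10.67/11.54 = 0.9244 m
Q = (1/n)·A·R^(2/3)·S^(1/2) = (1/0.025) × 10.67 × 0.9244^(2/3) × 0.0062^(1/2) = 31.89 m³/s
V = Q/A = 31.89/10.67 = 2.989 m/s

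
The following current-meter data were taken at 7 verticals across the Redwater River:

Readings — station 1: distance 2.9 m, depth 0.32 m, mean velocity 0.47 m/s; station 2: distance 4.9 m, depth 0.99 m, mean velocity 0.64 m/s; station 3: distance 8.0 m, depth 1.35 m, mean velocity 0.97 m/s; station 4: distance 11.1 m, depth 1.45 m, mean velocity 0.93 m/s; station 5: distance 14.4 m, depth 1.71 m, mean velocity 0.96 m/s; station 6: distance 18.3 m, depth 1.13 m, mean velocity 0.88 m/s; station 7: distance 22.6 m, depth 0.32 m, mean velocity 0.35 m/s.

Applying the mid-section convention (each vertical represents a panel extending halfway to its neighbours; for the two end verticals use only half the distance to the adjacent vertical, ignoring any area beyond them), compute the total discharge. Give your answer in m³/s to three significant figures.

20.4 m³/s

w_1 = (4.9 − 2.9)/2 = 1 m; q_1 = 0.47 × 0.32 × 1 = 0.1504 m³/s
w_2 = (8.0 − 2.9)/2 = 2.55 m; q_2 = 0.64 × 0.99 × 2.55 = 1.616 m³/s
w_3 = (11.1 − 4.9)/2 = 3.1 m; q_3 = 0.97 × 1.35 × 3.1 = 4.059 m³/s
w_4 = (14.4 − 8.0)/2 = 3.2 m; q_4 = 0.93 × 1.45 × 3.2 = 4.315 m³/s
w_5 = (18.3 − 11.1)/2 = 3.6 m; q_5 = 0.96 × 1.71 × 3.6 = 5.910 m³/s
w_6 = (22.6 − 14.4)/2 = 4.1 m; q_6 = 0.88 × 1.13 × 4.1 = 4.077 m³/s
w_7 = (22.6 − 18.3)/2 = 2.15 m; q_7 = 0.35 × 0.32 × 2.15 = 0.2408 m³/s
Q = Σ qᵢ = 20.37 m³/s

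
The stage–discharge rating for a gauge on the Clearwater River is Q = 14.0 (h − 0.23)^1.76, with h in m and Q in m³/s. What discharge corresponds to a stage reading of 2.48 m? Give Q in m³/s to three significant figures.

58.3 m³/s

Q = 14.0 × (2.48 − 0.23)^1.76 = 14.0 × 2.25^1.76 = 58.34 m³/s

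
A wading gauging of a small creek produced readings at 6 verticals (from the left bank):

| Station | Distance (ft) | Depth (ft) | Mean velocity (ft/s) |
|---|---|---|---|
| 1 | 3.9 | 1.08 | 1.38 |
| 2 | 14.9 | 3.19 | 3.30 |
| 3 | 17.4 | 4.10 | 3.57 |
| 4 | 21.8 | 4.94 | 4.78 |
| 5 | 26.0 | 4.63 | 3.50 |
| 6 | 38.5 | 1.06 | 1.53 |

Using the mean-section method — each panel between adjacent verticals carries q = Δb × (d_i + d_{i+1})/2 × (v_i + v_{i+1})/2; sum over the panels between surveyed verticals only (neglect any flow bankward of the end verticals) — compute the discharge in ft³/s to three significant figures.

Panel 1-2: Δb = 11 ft, d̄ = (1.08+3.19)/2 = 2.135, v̄ = (1.38+3.30)/2 = 2.34 → q = 11×2.135×2.34 = 54.95 ft³/s
Panel 2-3: Δb = 2.5 ft, d̄ = (3.19+4.10)/2 = 3.645, v̄ = (3.30+3.57)/2 = 3.435 → q = 2.5×3.645×3.435 = 31.30 ft³/s
Panel 3-4: Δb = 4.4 ft, d̄ = (4.10+4.94)/2 = 4.52, v̄ = (3.57+4.78)/2 = 4.175 → q = 4.4×4.52×4.175 = 83.03 ft³/s
Panel 4-5: Δb = 4.2 ft, d̄ = (4.94+4.63)/2 = 4.785, v̄ = (4.78+3.50)/2 = 4.14 → q = 4.2×4.785×4.14 = 83.20 ft³/s
Panel 5-6: Δb = 12.5 ft, d̄ = (4.63+1.06)/2 = 2.845, v̄ = (3.50+1.53)/2 = 2.515 → q = 12.5×2.845×2.515 = 89.44 ft³/s
Q = Σ q = 341.9 ft³/s

342 ft³/s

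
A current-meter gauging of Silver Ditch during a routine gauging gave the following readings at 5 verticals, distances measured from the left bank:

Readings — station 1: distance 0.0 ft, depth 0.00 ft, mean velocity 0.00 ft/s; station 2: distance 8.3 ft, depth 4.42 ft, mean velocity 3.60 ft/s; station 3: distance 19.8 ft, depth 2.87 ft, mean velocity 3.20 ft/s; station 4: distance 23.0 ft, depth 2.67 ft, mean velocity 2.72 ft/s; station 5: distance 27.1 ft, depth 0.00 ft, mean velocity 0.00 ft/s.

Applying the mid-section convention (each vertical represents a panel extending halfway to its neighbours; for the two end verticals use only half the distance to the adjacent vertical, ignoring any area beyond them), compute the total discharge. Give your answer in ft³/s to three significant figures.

252 ft³/s

w_2 = (19.8 − 0.0)/2 = 9.9 ft; q_2 = 3.60 × 4.42 × 9.9 = 157.5 ft³/s
w_3 = (23.0 − 8.3)/2 = 7.35 ft; q_3 = 3.20 × 2.87 × 7.35 = 67.50 ft³/s
w_4 = (27.1 − 19.8)/2 = 3.65 ft; q_4 = 2.72 × 2.67 × 3.65 = 26.51 ft³/s
Stations 1, 5 contribute zero (depth or velocity is 0).
Q = Σ qᵢ = 251.5 ft³/s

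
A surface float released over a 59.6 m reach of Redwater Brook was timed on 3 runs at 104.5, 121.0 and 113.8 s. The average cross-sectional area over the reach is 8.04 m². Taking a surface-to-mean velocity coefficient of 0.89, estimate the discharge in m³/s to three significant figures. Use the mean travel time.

3.77 m³/s

t̄ = (104.5 + 121.0 + 113.8) / 3 = 113.1 s
v_surface = L / t̄ = 59.6 / 113.1 = 0.5270 m/s
v_mean = 0.89 × 0.5270 = 0.4690 m/s
Q = A × v_mean = 8.04 × 0.4690 = 3.771 m³/s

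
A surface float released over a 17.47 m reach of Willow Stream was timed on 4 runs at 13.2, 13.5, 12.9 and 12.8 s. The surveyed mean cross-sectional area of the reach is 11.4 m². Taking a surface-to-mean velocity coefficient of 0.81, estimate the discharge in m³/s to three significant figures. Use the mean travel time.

t̄ = (13.2 + 13.5 + 12.9 + 12.8) / 4 = 13.1 s
v_surface = L / t̄ = 17.47 / 13.1 = 1.334 m/s
v_mean = 0.81 × 1.334 = 1.080 m/s
Q = A × v_mean = 11.4 × 1.080 = 12.31 m³/s

12.3 m³/s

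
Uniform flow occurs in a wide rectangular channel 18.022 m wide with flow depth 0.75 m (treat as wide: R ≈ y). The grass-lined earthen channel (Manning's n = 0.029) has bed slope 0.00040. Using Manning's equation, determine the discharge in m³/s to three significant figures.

7.69 m³/s

A = b·y = 18.022 × 0.75 = 13.52 m²
Wide channel: R ≈ y = 0.75 m
Q = (1/n)·A·R^(2/3)·S^(1/2) = (1/0.029) × 13.52 × 0.7500^(2/3) × 0.00040^(1/2) = 7.695 m³/s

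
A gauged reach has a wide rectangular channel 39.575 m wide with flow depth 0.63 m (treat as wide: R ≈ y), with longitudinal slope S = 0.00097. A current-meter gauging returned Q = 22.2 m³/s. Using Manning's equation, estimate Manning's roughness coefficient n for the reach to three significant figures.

0.0257

A = b·y = 39.575 × 0.63 = 24.93 m²
Wide channel: R ≈ y = 0.63 m
n = (1/Q)·A·R^(2/3)·S^(1/2) = (1/22.2) × 24.93 × 0.7349 × 0.03114 = 0.02571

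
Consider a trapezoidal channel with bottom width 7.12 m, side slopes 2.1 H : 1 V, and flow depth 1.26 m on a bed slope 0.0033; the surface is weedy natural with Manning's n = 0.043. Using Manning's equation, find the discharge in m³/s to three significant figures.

A = (b + z·y)·y = (7.12 + 2.1×1.26)×1.26 = 12.31 m²
P = b + 2y√(1+z²) = 7.12 + 2×1.26×√(1+2.1²) = 12.98 m
R = A/P = 12.31/12.98 = 0.9479 m
Q = (1/n)·A·R^(2/3)·S^(1/2) = (1/0.043) × 12.31 × 0.9479^(2/3) × 0.0033^(1/2) = 15.86 m³/s

15.9 m³/s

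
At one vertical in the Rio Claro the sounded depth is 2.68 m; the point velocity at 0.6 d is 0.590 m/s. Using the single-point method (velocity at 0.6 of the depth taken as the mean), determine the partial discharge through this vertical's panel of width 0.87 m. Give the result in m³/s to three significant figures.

1.38 m³/s

v̄ = v₀.₆ = 0.590 m/s
q = v̄ × d × w = 0.5900 × 2.68 × 0.87 = 1.376 m³/s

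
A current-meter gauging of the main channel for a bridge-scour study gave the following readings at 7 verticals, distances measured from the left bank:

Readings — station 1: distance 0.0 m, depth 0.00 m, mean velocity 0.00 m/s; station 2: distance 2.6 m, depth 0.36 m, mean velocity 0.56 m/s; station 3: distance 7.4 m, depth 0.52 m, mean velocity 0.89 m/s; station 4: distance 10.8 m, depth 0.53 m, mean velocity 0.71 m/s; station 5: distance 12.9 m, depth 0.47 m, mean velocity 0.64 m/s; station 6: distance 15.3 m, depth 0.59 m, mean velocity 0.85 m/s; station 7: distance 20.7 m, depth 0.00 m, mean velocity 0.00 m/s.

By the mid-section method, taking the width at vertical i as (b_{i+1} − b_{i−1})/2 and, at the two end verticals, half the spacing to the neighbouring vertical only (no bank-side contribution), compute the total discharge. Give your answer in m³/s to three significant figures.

w_2 = (7.4 − 0.0)/2 = 3.7 m; q_2 = 0.56 × 0.36 × 3.7 = 0.7459 m³/s
w_3 = (10.8 − 2.6)/2 = 4.1 m; q_3 = 0.89 × 0.52 × 4.1 = 1.897 m³/s
w_4 = (12.9 − 7.4)/2 = 2.75 m; q_4 = 0.71 × 0.53 × 2.75 = 1.035 m³/s
w_5 = (15.3 − 10.8)/2 = 2.25 m; q_5 = 0.64 × 0.47 × 2.25 = 0.6768 m³/s
w_6 = (20.7 − 12.9)/2 = 3.9 m; q_6 = 0.85 × 0.59 × 3.9 = 1.956 m³/s
Stations 1, 7 contribute zero (depth or velocity is 0).
Q = Σ qᵢ = 6.311 m³/s

6.31 m³/s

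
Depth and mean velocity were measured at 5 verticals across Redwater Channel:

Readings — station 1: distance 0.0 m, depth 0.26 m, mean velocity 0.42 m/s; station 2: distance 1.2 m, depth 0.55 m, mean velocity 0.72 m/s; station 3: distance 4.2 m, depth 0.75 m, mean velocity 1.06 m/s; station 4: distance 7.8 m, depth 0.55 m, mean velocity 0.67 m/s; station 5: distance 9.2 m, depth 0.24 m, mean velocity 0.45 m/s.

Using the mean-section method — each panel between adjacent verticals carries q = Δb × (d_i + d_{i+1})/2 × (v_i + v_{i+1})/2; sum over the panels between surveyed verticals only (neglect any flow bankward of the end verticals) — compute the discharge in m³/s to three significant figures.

4.35 m³/s

Panel 1-2: Δb = 1.2 m, d̄ = (0.26+0.55)/2 = 0.405, v̄ = (0.42+0.72)/2 = 0.57 → q = 1.2×0.405×0.57 = 0.2770 m³/s
Panel 2-3: Δb = 3 m, d̄ = (0.55+0.75)/2 = 0.65, v̄ = (0.72+1.06)/2 = 0.89 → q = 3×0.65×0.89 = 1.736 m³/s
Panel 3-4: Δb = 3.6 m, d̄ = (0.75+0.55)/2 = 0.65, v̄ = (1.06+0.67)/2 = 0.865 → q = 3.6×0.65×0.865 = 2.024 m³/s
Panel 4-5: Δb = 1.4 m, d̄ = (0.55+0.24)/2 = 0.395, v̄ = (0.67+0.45)/2 = 0.56 → q = 1.4×0.395×0.56 = 0.3097 m³/s
Q = Σ q = 4.346 m³/s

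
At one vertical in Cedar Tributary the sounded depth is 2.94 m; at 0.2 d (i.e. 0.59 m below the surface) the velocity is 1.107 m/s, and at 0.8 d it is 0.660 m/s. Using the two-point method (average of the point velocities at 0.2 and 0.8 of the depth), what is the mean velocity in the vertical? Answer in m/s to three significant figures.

0.884 m/s

v̄ = (1.107 + 0.660) / 2 = 0.8835 m/s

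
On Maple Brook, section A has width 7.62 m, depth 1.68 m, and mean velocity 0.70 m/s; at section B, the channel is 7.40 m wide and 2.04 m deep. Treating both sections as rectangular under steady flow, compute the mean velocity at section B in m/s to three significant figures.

0.594 m/s

Q = A₁V₁ = (7.62×1.68) × 0.70 = 8.961 m³/s
A₂ = 7.40 × 2.04 = 15.10 m²
V₂ = Q/A₂ = 8.961/15.10 = 0.5936 m/s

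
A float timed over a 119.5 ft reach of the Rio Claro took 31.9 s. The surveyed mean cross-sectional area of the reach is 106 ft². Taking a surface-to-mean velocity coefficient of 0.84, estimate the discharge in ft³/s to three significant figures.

v_surface = L / t̄ = 119.5 / 31.9 = 3.746 ft/s
v_mean = 0.84 × 3.746 = 3.147 ft/s
Q = A × v_mean = 106 × 3.147 = 333.6 ft³/s

334 ft³/s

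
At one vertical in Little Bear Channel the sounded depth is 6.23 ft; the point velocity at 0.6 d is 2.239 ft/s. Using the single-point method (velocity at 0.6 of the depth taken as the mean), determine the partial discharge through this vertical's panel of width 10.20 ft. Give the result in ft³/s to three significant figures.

v̄ = v₀.₆ = 2.239 ft/s
q = v̄ × d × w = 2.239 × 6.23 × 10.20 = 142.3 ft³/s

142 ft³/s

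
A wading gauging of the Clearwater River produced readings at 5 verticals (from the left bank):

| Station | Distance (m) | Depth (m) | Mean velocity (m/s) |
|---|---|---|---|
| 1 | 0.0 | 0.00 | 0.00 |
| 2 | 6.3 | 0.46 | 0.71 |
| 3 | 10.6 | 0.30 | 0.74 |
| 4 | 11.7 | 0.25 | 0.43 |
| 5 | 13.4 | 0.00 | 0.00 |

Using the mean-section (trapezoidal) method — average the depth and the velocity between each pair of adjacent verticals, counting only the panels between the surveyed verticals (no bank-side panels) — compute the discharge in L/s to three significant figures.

Panel 1-2: Δb = 6.3 m, d̄ = (0.00+0.46)/2 = 0.23, v̄ = (0.00+0.71)/2 = 0.355 → q = 6.3×0.23×0.355 = 0.5144 m³/s
Panel 2-3: Δb = 4.3 m, d̄ = (0.46+0.30)/2 = 0.38, v̄ = (0.71+0.74)/2 = 0.725 → q = 4.3×0.38×0.725 = 1.185 m³/s
Panel 3-4: Δb = 1.1 m, d̄ = (0.30+0.25)/2 = 0.275, v̄ = (0.74+0.43)/2 = 0.585 → q = 1.1×0.275×0.585 = 0.1770 m³/s
Panel 4-5: Δb = 1.7 m, d̄ = (0.25+0.00)/2 = 0.125, v̄ = (0.43+0.00)/2 = 0.215 → q = 1.7×0.125×0.215 = 0.04569 m³/s
Q = Σ q = 1.922 m³/s
= 1.922 × 1000 = 1922 L/s

1920 L/s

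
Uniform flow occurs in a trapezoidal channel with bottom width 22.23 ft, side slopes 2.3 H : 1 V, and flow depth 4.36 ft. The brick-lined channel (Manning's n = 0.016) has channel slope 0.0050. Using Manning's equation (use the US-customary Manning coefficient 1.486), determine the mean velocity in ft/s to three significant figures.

14.2 ft/s

A = (b + z·y)·y = (22.23 + 2.3×4.36)×4.36 = 140.6 ft²
P = b + 2y√(1+z²) = 22.23 + 2×4.36×√(1+2.3²) = 44.10 ft
R = A/P = 140.6/44.10 = 3.189 ft
Q = (1.486/n)·A·R^(2/3)·S^(1/2) = (1.486/0.016) × 140.6 × 3.189^(2/3) × 0.0050^(1/2) = 2001 ft³/s
V = Q/A = 2001/140.6 = 14.23 ft/s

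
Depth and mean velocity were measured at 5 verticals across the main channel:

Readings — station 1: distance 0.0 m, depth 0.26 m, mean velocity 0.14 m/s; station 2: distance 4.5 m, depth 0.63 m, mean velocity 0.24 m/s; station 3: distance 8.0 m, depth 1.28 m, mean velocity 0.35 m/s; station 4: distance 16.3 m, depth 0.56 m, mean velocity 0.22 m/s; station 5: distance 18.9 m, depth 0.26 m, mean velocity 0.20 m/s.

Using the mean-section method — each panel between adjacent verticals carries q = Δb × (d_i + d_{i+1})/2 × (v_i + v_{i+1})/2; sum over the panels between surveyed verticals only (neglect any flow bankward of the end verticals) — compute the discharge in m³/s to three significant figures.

3.77 m³/s

Panel 1-2: Δb = 4.5 m, d̄ = (0.26+0.63)/2 = 0.445, v̄ = (0.14+0.24)/2 = 0.19 → q = 4.5×0.445×0.19 = 0.3805 m³/s
Panel 2-3: Δb = 3.5 m, d̄ = (0.63+1.28)/2 = 0.955, v̄ = (0.24+0.35)/2 = 0.295 → q = 3.5×0.955×0.295 = 0.9860 m³/s
Panel 3-4: Δb = 8.3 m, d̄ = (1.28+0.56)/2 = 0.92, v̄ = (0.35+0.22)/2 = 0.285 → q = 8.3×0.92×0.285 = 2.176 m³/s
Panel 4-5: Δb = 2.6 m, d̄ = (0.56+0.26)/2 = 0.41, v̄ = (0.22+0.20)/2 = 0.21 → q = 2.6×0.41×0.21 = 0.2239 m³/s
Q = Σ q = 3.767 m³/s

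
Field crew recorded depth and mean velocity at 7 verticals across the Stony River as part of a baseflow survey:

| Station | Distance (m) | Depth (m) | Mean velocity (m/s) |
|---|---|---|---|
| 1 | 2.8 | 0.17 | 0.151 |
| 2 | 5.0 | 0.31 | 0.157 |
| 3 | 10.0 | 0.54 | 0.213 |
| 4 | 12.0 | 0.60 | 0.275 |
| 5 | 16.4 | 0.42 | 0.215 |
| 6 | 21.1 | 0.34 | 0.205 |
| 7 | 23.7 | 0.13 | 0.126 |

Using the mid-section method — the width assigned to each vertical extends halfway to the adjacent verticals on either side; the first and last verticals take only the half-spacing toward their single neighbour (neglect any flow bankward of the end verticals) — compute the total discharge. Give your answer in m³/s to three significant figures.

1.82 m³/s

w_1 = (5.0 − 2.8)/2 = 1.1 m; q_1 = 0.151 × 0.17 × 1.1 = 0.02824 m³/s
w_2 = (10.0 − 2.8)/2 = 3.6 m; q_2 = 0.157 × 0.31 × 3.6 = 0.1752 m³/s
w_3 = (12.0 − 5.0)/2 = 3.5 m; q_3 = 0.213 × 0.54 × 3.5 = 0.4026 m³/s
w_4 = (16.4 − 10.0)/2 = 3.2 m; q_4 = 0.275 × 0.60 × 3.2 = 0.5280 m³/s
w_5 = (21.1 − 12.0)/2 = 4.55 m; q_5 = 0.215 × 0.42 × 4.55 = 0.4109 m³/s
w_6 = (23.7 − 16.4)/2 = 3.65 m; q_6 = 0.205 × 0.34 × 3.65 = 0.2544 m³/s
w_7 = (23.7 − 21.1)/2 = 1.3 m; q_7 = 0.126 × 0.13 × 1.3 = 0.02129 m³/s
Q = Σ qᵢ = 1.821 m³/s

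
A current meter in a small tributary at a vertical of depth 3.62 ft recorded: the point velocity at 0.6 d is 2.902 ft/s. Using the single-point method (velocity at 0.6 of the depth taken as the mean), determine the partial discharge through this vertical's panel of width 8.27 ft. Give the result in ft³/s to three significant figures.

v̄ = v₀.₆ = 2.902 ft/s
q = v̄ × d × w = 2.902 × 3.62 × 8.27 = 86.88 ft³/s

86.9 ft³/s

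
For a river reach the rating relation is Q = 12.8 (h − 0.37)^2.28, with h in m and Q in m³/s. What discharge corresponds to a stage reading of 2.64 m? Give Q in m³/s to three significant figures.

83.0 m³/s

Q = 12.8 × (2.64 − 0.37)^2.28 = 12.8 × 2.27^2.28 = 82.98 m³/s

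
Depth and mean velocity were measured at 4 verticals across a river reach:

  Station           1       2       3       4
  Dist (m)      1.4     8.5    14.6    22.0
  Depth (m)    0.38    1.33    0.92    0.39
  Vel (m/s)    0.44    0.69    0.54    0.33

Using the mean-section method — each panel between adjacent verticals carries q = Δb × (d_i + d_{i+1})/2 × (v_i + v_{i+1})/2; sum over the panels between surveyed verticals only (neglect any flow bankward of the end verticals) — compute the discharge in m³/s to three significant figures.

9.76 m³/s

Panel 1-2: Δb = 7.1 m, d̄ = (0.38+1.33)/2 = 0.855, v̄ = (0.44+0.69)/2 = 0.565 → q = 7.1×0.855×0.565 = 3.430 m³/s
Panel 2-3: Δb = 6.1 m, d̄ = (1.33+0.92)/2 = 1.125, v̄ = (0.69+0.54)/2 = 0.615 → q = 6.1×1.125×0.615 = 4.220 m³/s
Panel 3-4: Δb = 7.4 m, d̄ = (0.92+0.39)/2 = 0.655, v̄ = (0.54+0.33)/2 = 0.435 → q = 7.4×0.655×0.435 = 2.108 m³/s
Q = Σ q = 9.759 m³/s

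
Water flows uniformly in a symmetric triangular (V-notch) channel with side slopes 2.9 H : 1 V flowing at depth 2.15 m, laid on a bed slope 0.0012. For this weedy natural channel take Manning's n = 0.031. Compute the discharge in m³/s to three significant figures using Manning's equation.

15.1 m³/s

A = z·y² = 2.9×2.15² = 13.41 m²
P = 2y√(1+z²) = 2×2.15×√(1+2.9²) = 13.19 m
R = A/P = 13.41/13.19 = 1.016 m
Q = (1/n)·A·R^(2/3)·S^(1/2) = (1/0.031) × 13.41 × 1.016^(2/3) × 0.0012^(1/2) = 15.14 m³/s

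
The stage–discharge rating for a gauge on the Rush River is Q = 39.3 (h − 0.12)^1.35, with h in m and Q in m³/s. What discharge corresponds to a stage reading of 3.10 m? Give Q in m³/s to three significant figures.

172 m³/s

Q = 39.3 × (3.10 − 0.12)^1.35 = 39.3 × 2.98^1.35 = 171.6 m³/s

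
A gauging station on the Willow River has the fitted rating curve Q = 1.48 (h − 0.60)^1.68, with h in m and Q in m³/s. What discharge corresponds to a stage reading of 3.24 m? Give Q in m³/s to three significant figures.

7.56 m³/s

Q = 1.48 × (3.24 − 0.60)^1.68 = 1.48 × 2.64^1.68 = 7.561 m³/s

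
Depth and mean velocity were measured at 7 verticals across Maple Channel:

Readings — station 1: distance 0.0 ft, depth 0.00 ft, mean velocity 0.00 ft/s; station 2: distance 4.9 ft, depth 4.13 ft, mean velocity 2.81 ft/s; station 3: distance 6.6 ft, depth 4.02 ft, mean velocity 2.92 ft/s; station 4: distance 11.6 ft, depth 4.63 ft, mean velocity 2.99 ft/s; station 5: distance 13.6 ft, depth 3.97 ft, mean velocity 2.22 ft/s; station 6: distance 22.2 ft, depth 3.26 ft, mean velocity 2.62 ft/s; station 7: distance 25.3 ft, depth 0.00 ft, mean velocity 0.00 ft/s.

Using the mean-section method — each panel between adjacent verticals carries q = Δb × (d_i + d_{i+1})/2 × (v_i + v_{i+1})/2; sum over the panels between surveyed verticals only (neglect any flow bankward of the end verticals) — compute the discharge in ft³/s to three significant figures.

Panel 1-2: Δb = 4.9 ft, d̄ = (0.00+4.13)/2 = 2.065, v̄ = (0.00+2.81)/2 = 1.405 → q = 4.9×2.065×1.405 = 14.22 ft³/s
Panel 2-3: Δb = 1.7 ft, d̄ = (4.13+4.02)/2 = 4.075, v̄ = (2.81+2.92)/2 = 2.865 → q = 1.7×4.075×2.865 = 19.85 ft³/s
Panel 3-4: Δb = 5 ft, d̄ = (4.02+4.63)/2 = 4.325, v̄ = (2.92+2.99)/2 = 2.955 → q = 5×4.325×2.955 = 63.90 ft³/s
Panel 4-5: Δb = 2 ft, d̄ = (4.63+3.97)/2 = 4.3, v̄ = (2.99+2.22)/2 = 2.605 → q = 2×4.3×2.605 = 22.40 ft³/s
Panel 5-6: Δb = 8.6 ft, d̄ = (3.97+3.26)/2 = 3.615, v̄ = (2.22+2.62)/2 = 2.42 → q = 8.6×3.615×2.42 = 75.24 ft³/s
Panel 6-7: Δb = 3.1 ft, d̄ = (3.26+0.00)/2 = 1.63, v̄ = (2.62+0.00)/2 = 1.31 → q = 3.1×1.63×1.31 = 6.619 ft³/s
Q = Σ q = 202.2 ft³/s

202 ft³/s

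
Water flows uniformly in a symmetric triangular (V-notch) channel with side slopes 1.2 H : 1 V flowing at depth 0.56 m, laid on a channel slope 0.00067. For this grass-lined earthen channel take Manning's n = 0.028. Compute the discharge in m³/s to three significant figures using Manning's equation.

0.125 m³/s

A = z·y² = 1.2×0.56² = 0.3763 m²
P = 2y√(1+z²) = 2×0.56×√(1+1.2²) = 1.749 m
R = A/P = 0.3763/1.749 = 0.2151 m
Q = (1/n)·A·R^(2/3)·S^(1/2) = (1/0.028) × 0.3763 × 0.2151^(2/3) × 0.00067^(1/2) = 0.1249 m³/s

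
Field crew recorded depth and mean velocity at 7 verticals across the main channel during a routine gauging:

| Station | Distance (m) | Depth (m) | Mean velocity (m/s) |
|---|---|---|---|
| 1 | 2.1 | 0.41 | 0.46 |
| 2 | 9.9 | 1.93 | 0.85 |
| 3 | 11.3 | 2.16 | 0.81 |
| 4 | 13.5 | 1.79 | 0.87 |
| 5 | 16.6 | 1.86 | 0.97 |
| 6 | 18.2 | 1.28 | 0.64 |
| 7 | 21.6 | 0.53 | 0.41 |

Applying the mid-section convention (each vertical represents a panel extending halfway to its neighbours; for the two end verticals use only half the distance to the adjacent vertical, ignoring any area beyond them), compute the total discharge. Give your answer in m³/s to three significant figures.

22.2 m³/s

w_1 = (9.9 − 2.1)/2 = 3.9 m; q_1 = 0.46 × 0.41 × 3.9 = 0.7355 m³/s
w_2 = (11.3 − 2.1)/2 = 4.6 m; q_2 = 0.85 × 1.93 × 4.6 = 7.546 m³/s
w_3 = (13.5 − 9.9)/2 = 1.8 m; q_3 = 0.81 × 2.16 × 1.8 = 3.149 m³/s
w_4 = (16.6 − 11.3)/2 = 2.65 m; q_4 = 0.87 × 1.79 × 2.65 = 4.127 m³/s
w_5 = (18.2 − 13.5)/2 = 2.35 m; q_5 = 0.97 × 1.86 × 2.35 = 4.240 m³/s
w_6 = (21.6 − 16.6)/2 = 2.5 m; q_6 = 0.64 × 1.28 × 2.5 = 2.048 m³/s
w_7 = (21.6 − 18.2)/2 = 1.7 m; q_7 = 0.41 × 0.53 × 1.7 = 0.3694 m³/s
Q = Σ qᵢ = 22.22 m³/s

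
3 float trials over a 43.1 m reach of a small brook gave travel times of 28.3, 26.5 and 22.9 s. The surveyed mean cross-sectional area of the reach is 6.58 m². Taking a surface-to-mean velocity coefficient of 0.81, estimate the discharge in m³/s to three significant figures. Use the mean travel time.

t̄ = (28.3 + 26.5 + 22.9) / 3 = 25.9 s
v_surface = L / t̄ = 43.1 / 25.9 = 1.664 m/s
v_mean = 0.81 × 1.664 = 1.348 m/s
Q = A × v_mean = 6.58 × 1.348 = 8.869 m³/s

8.87 m³/s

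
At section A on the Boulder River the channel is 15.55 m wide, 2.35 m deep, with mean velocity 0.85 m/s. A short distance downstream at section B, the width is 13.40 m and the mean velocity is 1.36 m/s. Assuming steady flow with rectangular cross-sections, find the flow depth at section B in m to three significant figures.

1.70 m

Q = A₁V₁ = (15.55×2.35) × 0.85 = 31.06 m³/s
d₂ = Q/(b₂ V₂) = 31.06/(13.40×1.36) = 1.704 m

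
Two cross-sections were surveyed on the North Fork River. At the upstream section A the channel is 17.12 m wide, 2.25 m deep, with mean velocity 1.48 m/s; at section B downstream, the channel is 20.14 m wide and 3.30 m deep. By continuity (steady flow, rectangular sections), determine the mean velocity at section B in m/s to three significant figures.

Q = A₁V₁ = (17.12×2.25) × 1.48 = 57.01 m³/s
A₂ = 20.14 × 3.30 = 66.46 m²
V₂ = Q/A₂ = 57.01/66.46 = 0.8578 m/s

0.858 m/s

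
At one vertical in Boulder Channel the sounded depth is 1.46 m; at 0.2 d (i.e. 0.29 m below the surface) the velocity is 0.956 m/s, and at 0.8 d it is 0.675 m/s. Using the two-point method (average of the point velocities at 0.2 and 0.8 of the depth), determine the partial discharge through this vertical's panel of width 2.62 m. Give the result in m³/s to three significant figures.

3.12 m³/s

v̄ = (0.956 + 0.675) / 2 = 0.8155 m/s
q = v̄ × d × w = 0.8155 × 1.46 × 2.62 = 3.119 m³/s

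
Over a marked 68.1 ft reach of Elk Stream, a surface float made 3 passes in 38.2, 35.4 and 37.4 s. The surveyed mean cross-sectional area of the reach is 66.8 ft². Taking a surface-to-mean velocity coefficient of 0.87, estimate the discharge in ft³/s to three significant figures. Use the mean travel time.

t̄ = (38.2 + 35.4 + 37.4) / 3 = 37 s
v_surface = L / t̄ = 68.1 / 37 = 1.841 ft/s
v_mean = 0.87 × 1.841 = 1.601 ft/s
Q = A × v_mean = 66.8 × 1.601 = 107.0 ft³/s

107 ft³/s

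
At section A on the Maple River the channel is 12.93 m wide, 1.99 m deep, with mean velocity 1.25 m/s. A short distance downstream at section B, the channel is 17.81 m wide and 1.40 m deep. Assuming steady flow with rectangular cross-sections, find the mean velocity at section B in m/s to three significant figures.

1.29 m/s

Q = A₁V₁ = (12.93×1.99) × 1.25 = 32.16 m³/s
A₂ = 17.81 × 1.40 = 24.93 m²
V₂ = Q/A₂ = 32.16/24.93 = 1.290 m/s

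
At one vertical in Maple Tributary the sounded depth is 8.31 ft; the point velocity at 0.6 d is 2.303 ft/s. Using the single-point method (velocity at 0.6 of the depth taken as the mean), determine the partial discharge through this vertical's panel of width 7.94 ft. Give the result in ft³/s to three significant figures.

152 ft³/s

v̄ = v₀.₆ = 2.303 ft/s
q = v̄ × d × w = 2.303 × 8.31 × 7.94 = 152.0 ft³/s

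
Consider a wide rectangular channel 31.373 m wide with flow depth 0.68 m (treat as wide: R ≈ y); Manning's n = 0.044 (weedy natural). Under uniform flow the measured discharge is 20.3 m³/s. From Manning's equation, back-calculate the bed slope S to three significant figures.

A = b·y = 31.373 × 0.68 = 21.33 m²
Wide channel: R ≈ y = 0.68 m
S = (Q·n / (1·A·R^(2/3)))² = (20.3×0.044 / (1×21.33×0.7733))² = 0.002931

0.00293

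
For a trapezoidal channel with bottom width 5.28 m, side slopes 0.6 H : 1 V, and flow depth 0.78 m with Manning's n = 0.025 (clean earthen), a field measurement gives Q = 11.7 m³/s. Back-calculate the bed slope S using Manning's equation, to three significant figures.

A = (b + z·y)·y = (5.28 + 0.6×0.78)×0.78 = 4.483 m²
P = b + 2y√(1+z²) = 5.28 + 2×0.78×√(1+0.6²) = 7.099 m
R = A/P = 4.483/7.099 = 0.6315 m
S = (Q·n / (1·A·R^(2/3)))² = (11.7×0.025 / (1×4.483×0.7361))² = 0.007855

0.00786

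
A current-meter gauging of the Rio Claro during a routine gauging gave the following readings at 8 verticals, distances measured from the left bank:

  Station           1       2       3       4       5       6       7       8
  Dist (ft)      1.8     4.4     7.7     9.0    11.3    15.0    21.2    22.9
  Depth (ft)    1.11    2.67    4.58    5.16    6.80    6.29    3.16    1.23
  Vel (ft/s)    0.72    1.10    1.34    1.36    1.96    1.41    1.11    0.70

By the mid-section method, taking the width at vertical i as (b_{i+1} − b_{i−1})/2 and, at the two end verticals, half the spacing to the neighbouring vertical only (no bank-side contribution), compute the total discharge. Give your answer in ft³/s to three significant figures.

135 ft³/s

w_1 = (4.4 − 1.8)/2 = 1.3 ft; q_1 = 0.72 × 1.11 × 1.3 = 1.039 ft³/s
w_2 = (7.7 − 1.8)/2 = 2.95 ft; q_2 = 1.10 × 2.67 × 2.95 = 8.664 ft³/s
w_3 = (9.0 − 4.4)/2 = 2.3 ft; q_3 = 1.34 × 4.58 × 2.3 = 14.12 ft³/s
w_4 = (11.3 − 7.7)/2 = 1.8 ft; q_4 = 1.36 × 5.16 × 1.8 = 12.63 ft³/s
w_5 = (15.0 − 9.0)/2 = 3 ft; q_5 = 1.96 × 6.80 × 3 = 39.98 ft³/s
w_6 = (21.2 − 11.3)/2 = 4.95 ft; q_6 = 1.41 × 6.29 × 4.95 = 43.90 ft³/s
w_7 = (22.9 − 15.0)/2 = 3.95 ft; q_7 = 1.11 × 3.16 × 3.95 = 13.86 ft³/s
w_8 = (22.9 − 21.2)/2 = 0.85 ft; q_8 = 0.70 × 1.23 × 0.85 = 0.7319 ft³/s
Q = Σ qᵢ = 134.9 ft³/s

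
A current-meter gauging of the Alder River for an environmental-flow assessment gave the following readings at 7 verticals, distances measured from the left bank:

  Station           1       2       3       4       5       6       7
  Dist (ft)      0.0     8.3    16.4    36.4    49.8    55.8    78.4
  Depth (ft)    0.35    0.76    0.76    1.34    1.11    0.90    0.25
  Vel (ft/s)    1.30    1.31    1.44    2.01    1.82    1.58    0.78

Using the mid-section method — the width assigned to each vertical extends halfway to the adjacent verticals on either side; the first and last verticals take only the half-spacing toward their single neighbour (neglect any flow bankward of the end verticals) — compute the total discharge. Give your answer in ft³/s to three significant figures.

113 ft³/s

w_1 = (8.3 − 0.0)/2 = 4.15 ft; q_1 = 1.30 × 0.35 × 4.15 = 1.888 ft³/s
w_2 = (16.4 − 0.0)/2 = 8.2 ft; q_2 = 1.31 × 0.76 × 8.2 = 8.164 ft³/s
w_3 = (36.4 − 8.3)/2 = 14.05 ft; q_3 = 1.44 × 0.76 × 14.05 = 15.38 ft³/s
w_4 = (49.8 − 16.4)/2 = 16.7 ft; q_4 = 2.01 × 1.34 × 16.7 = 44.98 ft³/s
w_5 = (55.8 − 36.4)/2 = 9.7 ft; q_5 = 1.82 × 1.11 × 9.7 = 19.60 ft³/s
w_6 = (78.4 − 49.8)/2 = 14.3 ft; q_6 = 1.58 × 0.90 × 14.3 = 20.33 ft³/s
w_7 = (78.4 − 55.8)/2 = 11.3 ft; q_7 = 0.78 × 0.25 × 11.3 = 2.204 ft³/s
Q = Σ qᵢ = 112.5 ft³/s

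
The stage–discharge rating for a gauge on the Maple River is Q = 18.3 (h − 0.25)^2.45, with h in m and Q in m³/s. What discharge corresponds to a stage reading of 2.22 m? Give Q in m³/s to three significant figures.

Q = 18.3 × (2.22 − 0.25)^2.45 = 18.3 × 1.97^2.45 = 96.36 m³/s

96.4 m³/s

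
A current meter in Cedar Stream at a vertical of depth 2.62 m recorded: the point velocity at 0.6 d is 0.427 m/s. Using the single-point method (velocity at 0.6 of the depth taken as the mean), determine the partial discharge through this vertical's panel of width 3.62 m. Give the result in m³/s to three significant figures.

4.05 m³/s

v̄ = v₀.₆ = 0.427 m/s
q = v̄ × d × w = 0.4270 × 2.62 × 3.62 = 4.050 m³/s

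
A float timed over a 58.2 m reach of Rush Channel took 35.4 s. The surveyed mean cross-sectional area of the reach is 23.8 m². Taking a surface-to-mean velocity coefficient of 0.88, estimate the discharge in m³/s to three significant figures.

34.4 m³/s

v_surface = L / t̄ = 58.2 / 35.4 = 1.644 m/s
v_mean = 0.88 × 1.644 = 1.447 m/s
Q = A × v_mean = 23.8 × 1.447 = 34.43 m³/s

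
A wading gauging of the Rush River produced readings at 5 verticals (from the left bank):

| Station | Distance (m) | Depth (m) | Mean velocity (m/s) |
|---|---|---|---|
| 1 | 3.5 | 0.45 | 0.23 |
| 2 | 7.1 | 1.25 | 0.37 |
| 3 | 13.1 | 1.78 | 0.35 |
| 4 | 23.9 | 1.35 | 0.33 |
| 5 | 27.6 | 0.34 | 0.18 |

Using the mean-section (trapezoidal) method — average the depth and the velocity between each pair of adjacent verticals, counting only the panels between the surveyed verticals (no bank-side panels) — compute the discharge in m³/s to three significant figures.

10.7 m³/s

Panel 1-2: Δb = 3.6 m, d̄ = (0.45+1.25)/2 = 0.85, v̄ = (0.23+0.37)/2 = 0.3 → q = 3.6×0.85×0.3 = 0.9180 m³/s
Panel 2-3: Δb = 6 m, d̄ = (1.25+1.78)/2 = 1.515, v̄ = (0.37+0.35)/2 = 0.36 → q = 6×1.515×0.36 = 3.272 m³/s
Panel 3-4: Δb = 10.8 m, d̄ = (1.78+1.35)/2 = 1.565, v̄ = (0.35+0.33)/2 = 0.34 → q = 10.8×1.565×0.34 = 5.747 m³/s
Panel 4-5: Δb = 3.7 m, d̄ = (1.35+0.34)/2 = 0.845, v̄ = (0.33+0.18)/2 = 0.255 → q = 3.7×0.845×0.255 = 0.7973 m³/s
Q = Σ q = 10.73 m³/s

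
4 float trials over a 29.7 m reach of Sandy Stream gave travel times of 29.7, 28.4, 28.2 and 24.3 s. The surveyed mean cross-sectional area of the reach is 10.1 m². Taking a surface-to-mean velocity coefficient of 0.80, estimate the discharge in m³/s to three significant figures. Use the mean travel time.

8.68 m³/s

t̄ = (29.7 + 28.4 + 28.2 + 24.3) / 4 = 27.65 s
v_surface = L / t̄ = 29.7 / 27.65 = 1.074 m/s
v_mean = 0.80 × 1.074 = 0.8593 m/s
Q = A × v_mean = 10.1 × 0.8593 = 8.679 m³/s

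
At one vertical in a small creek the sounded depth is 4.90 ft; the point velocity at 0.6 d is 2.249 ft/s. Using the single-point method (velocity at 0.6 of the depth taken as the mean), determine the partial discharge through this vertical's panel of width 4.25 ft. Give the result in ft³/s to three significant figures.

46.8 ft³/s

v̄ = v₀.₆ = 2.249 ft/s
q = v̄ × d × w = 2.249 × 4.90 × 4.25 = 46.84 ft³/s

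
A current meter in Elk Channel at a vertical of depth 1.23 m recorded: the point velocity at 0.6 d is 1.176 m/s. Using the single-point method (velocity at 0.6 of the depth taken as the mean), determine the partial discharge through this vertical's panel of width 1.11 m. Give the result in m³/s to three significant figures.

v̄ = v₀.₆ = 1.176 m/s
q = v̄ × d × w = 1.176 × 1.23 × 1.11 = 1.606 m³/s

1.61 m³/s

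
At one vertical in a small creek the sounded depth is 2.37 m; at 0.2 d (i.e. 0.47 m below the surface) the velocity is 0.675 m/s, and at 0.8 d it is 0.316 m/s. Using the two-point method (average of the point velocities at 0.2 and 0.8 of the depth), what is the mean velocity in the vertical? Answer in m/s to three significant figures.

v̄ = (0.675 + 0.316) / 2 = 0.4955 m/s

0.496 m/s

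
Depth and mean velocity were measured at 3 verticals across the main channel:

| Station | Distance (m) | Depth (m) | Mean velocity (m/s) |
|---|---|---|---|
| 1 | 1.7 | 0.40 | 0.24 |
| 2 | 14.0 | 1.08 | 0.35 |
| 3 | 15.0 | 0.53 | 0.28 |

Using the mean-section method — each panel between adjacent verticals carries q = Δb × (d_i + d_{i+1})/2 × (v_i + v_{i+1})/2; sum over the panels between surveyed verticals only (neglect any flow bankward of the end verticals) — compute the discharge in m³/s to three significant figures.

2.94 m³/s

Panel 1-2: Δb = 12.3 m, d̄ = (0.40+1.08)/2 = 0.74, v̄ = (0.24+0.35)/2 = 0.295 → q = 12.3×0.74×0.295 = 2.685 m³/s
Panel 2-3: Δb = 1 m, d̄ = (1.08+0.53)/2 = 0.805, v̄ = (0.35+0.28)/2 = 0.315 → q = 1×0.805×0.315 = 0.2536 m³/s
Q = Σ q = 2.939 m³/s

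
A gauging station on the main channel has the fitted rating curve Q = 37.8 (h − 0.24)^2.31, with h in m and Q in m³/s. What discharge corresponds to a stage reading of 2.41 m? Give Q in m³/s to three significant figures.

Q = 37.8 × (2.41 − 0.24)^2.31 = 37.8 × 2.17^2.31 = 226.3 m³/s

226 m³/s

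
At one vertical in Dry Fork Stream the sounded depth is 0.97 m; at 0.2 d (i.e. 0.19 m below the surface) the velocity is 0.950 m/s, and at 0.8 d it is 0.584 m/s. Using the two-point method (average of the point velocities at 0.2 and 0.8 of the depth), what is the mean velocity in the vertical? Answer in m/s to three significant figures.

0.767 m/s

v̄ = (0.950 + 0.584) / 2 = 0.7670 m/s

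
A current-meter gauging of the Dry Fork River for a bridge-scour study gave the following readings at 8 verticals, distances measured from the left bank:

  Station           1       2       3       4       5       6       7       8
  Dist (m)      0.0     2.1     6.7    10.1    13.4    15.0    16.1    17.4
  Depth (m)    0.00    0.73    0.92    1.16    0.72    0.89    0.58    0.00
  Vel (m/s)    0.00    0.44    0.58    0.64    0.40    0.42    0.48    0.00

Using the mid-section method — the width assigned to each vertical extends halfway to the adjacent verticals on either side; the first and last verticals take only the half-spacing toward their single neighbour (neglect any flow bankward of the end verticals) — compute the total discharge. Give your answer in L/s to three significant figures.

w_2 = (6.7 − 0.0)/2 = 3.35 m; q_2 = 0.44 × 0.73 × 3.35 = 1.076 m³/s
w_3 = (10.1 − 2.1)/2 = 4 m; q_3 = 0.58 × 0.92 × 4 = 2.134 m³/s
w_4 = (13.4 − 6.7)/2 = 3.35 m; q_4 = 0.64 × 1.16 × 3.35 = 2.487 m³/s
w_5 = (15.0 − 10.1)/2 = 2.45 m; q_5 = 0.40 × 0.72 × 2.45 = 0.7056 m³/s
w_6 = (16.1 − 13.4)/2 = 1.35 m; q_6 = 0.42 × 0.89 × 1.35 = 0.5046 m³/s
w_7 = (17.4 − 15.0)/2 = 1.2 m; q_7 = 0.48 × 0.58 × 1.2 = 0.3341 m³/s
Stations 1, 8 contribute zero (depth or velocity is 0).
Q = Σ qᵢ = 7.242 m³/s
= 7.242 × 1000 = 7242 L/s

7240 L/s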